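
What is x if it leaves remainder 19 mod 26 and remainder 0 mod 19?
19

Using Chinese Remainder Theorem:
M = 26 × 19 = 494
M1 = 19, M2 = 26
y1 = 19^(-1) mod 26 = 11
y2 = 26^(-1) mod 19 = 11
x = (19×19×11 + 0×26×11) mod 494 = 19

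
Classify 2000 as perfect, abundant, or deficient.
abundant

Proper divisors of 2000: sum = 1 + 2 + 4 + 5 + 8 + 10 + 16 + 20 + ... + 250 + 400 + 500 + 1000 (19 divisors) = 2836
Since 2836 > 2000, 2000 is abundant.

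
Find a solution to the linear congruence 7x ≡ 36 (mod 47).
x ≡ 32 (mod 47)

gcd(7, 47) = 1, which divides 36, so solutions exist.
Find 7^(-1) mod 47 by the extended Euclidean algorithm:
47 = 6 × 7 + 5  ⟹  5 = (1)·47 + (-6)·7
7 = 1 × 5 + 2  ⟹  2 = (-1)·47 + (7)·7
5 = 2 × 2 + 1  ⟹  1 = (3)·47 + (-20)·7
So (-20)·7 ≡ 1 (mod 47), i.e. 7^(-1) ≡ -20 ≡ 27 (mod 47).
x ≡ 27 × 36 = 972 ≡ 32 (mod 47).
Check: 7 × 32 = 224 ≡ 36 (mod 47).
Unique solution: x ≡ 32 (mod 47)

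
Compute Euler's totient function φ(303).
200

303 = 3 × 101
φ(n) = n × ∏(1 - 1/p) for each prime p dividing n
φ(303) = 303 × (1 - 1/3) × (1 - 1/101) = 200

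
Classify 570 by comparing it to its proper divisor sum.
abundant

Proper divisors of 570: sum = 1 + 2 + 3 + 5 + 6 + 10 + 15 + 19 + 30 + 38 + 57 + 95 + 114 + 190 + 285 = 870
Since 870 > 570, 570 is abundant.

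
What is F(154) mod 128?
87

Matrix identity: Q^n = [[F_(n+1), F_n], [F_n, F_(n-1)]] with Q = [[1,1],[1,0]].
n = 154 = 10011010₂. Square-and-multiply, entries mod 128:
Q^1 = [[1,1],[1,0]]
Q^2 = (Q^1)² = [[2,1],[1,1]]
Q^4 = (Q^2)² = [[5,3],[3,2]]
Q^9 = (Q^4)²·Q = [[55,34],[34,21]]
Q^19 = (Q^9)²·Q = [[109,85],[85,24]]
Q^38 = (Q^19)² = [[34,41],[41,121]]
Q^77 = (Q^38)²·Q = [[104,21],[21,83]]
Q^154 = (Q^77)² = [[121,87],[87,34]]
F_154 mod 128 = Q^154[0][1] = 87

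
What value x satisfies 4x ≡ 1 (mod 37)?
28

gcd(4, 37) = 1, so the inverse exists.
Extended Euclidean algorithm on (37, 4):
37 = 9 × 4 + 1  ⟹  1 = (1)·37 + (-9)·4
So (-9)·4 ≡ 1 (mod 37), i.e. 4^(-1) ≡ -9 ≡ 28 (mod 37).
Check: 4 × 28 = 112 ≡ 1 (mod 37)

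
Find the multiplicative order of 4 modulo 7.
3

7 is prime, so ord(4) divides φ(7) = 6.
Divisors of 6: 1, 2, 3, 6.
Repeated squaring: 4^1 ≡ 4, 4^2 ≡ 2, 4^4 ≡ 4 (mod 7).
Test 4^d mod 7 for each divisor d in increasing order:
4^1 ≡ 4
4^2 ≡ 2
4^3 = 4^2·4^1 ≡ 1  ← first divisor giving 1
The order is 3.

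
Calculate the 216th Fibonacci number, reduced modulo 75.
12

Matrix identity: Q^n = [[F_(n+1), F_n], [F_n, F_(n-1)]] with Q = [[1,1],[1,0]].
n = 216 = 11011000₂. Square-and-multiply, entries mod 75:
Q^1 = [[1,1],[1,0]]
Q^3 = (Q^1)²·Q = [[3,2],[2,1]]
Q^6 = (Q^3)² = [[13,8],[8,5]]
Q^13 = (Q^6)²·Q = [[2,8],[8,69]]
Q^27 = (Q^13)²·Q = [[36,68],[68,43]]
Q^54 = (Q^27)² = [[70,47],[47,23]]
Q^108 = (Q^54)² = [[59,21],[21,38]]
Q^216 = (Q^108)² = [[22,12],[12,10]]
F_216 mod 75 = Q^216[0][1] = 12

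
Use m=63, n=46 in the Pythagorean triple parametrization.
(1853, 5796, 6085)

Euclid's formula: a = m² - n², b = 2mn, c = m² + n²
m = 63, n = 46
a = 63² - 46² = 3969 - 2116 = 1853
b = 2 × 63 × 46 = 5796
c = 63² + 46² = 3969 + 2116 = 6085
Verification: 1853² + 5796² = 3433609 + 33593616 = 37027225 = 6085² ✓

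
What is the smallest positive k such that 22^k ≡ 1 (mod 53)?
52

53 is prime, so ord(22) divides φ(53) = 52.
Divisors of 52: 1, 2, 4, 13, 26, 52.
Repeated squaring: 22^1 ≡ 22, 22^2 ≡ 7, 22^4 ≡ 49, 22^8 ≡ 16, 22^16 ≡ 44, 22^32 ≡ 28 (mod 53).
Test 22^d mod 53 for each divisor d in increasing order:
22^1 ≡ 22
22^2 ≡ 7
22^4 ≡ 49
22^13 = 22^8·22^4·22^1 ≡ 23
22^26 = 22^16·22^8·22^2 ≡ 52
22^52 = 22^32·22^16·22^4 ≡ 1  ← first divisor giving 1
The order is 52.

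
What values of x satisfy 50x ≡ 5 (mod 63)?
x ≡ 19 (mod 63)

gcd(50, 63) = 1, which divides 5, so solutions exist.
Find 50^(-1) mod 63 by the extended Euclidean algorithm:
63 = 1 × 50 + 13  ⟹  13 = (1)·63 + (-1)·50
50 = 3 × 13 + 11  ⟹  11 = (-3)·63 + (4)·50
13 = 1 × 11 + 2  ⟹  2 = (4)·63 + (-5)·50
11 = 5 × 2 + 1  ⟹  1 = (-23)·63 + (29)·50
So (29)·50 ≡ 1 (mod 63), i.e. 50^(-1) ≡ 29 (mod 63).
x ≡ 29 × 5 = 145 ≡ 19 (mod 63).
Check: 50 × 19 = 950 ≡ 5 (mod 63).
Unique solution: x ≡ 19 (mod 63)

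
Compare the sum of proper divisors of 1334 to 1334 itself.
deficient

Proper divisors of 1334: sum = 1 + 2 + 23 + 29 + 46 + 58 + 667 = 826
Since 826 < 1334, 1334 is deficient.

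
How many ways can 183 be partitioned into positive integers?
896684817527

p(n) counts ways to write n as a sum of positive integers (order ignored).
Euler's pentagonal recurrence: p(k) = p(k-1) + p(k-2) - p(k-5) - p(k-7) + p(k-12) + p(k-15) - ... (offsets j(3j∓1)/2, signs ++--, p(0)=1, p(<0)=0).
DP table for k = 0..182: p(0)=1, p(1)=1, p(2)=2, p(3)=3, p(4)=5, p(5)=7, p(6)=11, p(7)=15, p(8)=22, p(9)=30, p(10)=42, p(11)=56, p(12)=77, p(13)=101, p(14)=135, p(15)=176, p(16)=231, p(17)=297, p(18)=385, p(19)=490, p(20)=627, p(21)=792, p(22)=1002, p(23)=1255, p(24)=1575, p(25)=1958, p(26)=2436, p(27)=3010, p(28)=3718, p(29)=4565, p(30)=5604, p(31)=6842, p(32)=8349, p(33)=10143, p(34)=12310, p(35)=14883, p(36)=17977, p(37)=21637, p(38)=26015, p(39)=31185, p(40)=37338, p(41)=44583, p(42)=53174, p(43)=63261, p(44)=75175, p(45)=89134, p(46)=105558, p(47)=124754, p(48)=147273, p(49)=173525, p(50)=204226, p(51)=239943, p(52)=281589, p(53)=329931, p(54)=386155, p(55)=451276, p(56)=526823, p(57)=614154, p(58)=715220, p(59)=831820, p(60)=966467, p(61)=1121505, p(62)=1300156, p(63)=1505499, p(64)=1741630, p(65)=2012558, p(66)=2323520, p(67)=2679689, p(68)=3087735, p(69)=3554345, p(70)=4087968, p(71)=4697205, p(72)=5392783, p(73)=6185689, p(74)=7089500, p(75)=8118264, p(76)=9289091, p(77)=10619863, p(78)=12132164, p(79)=13848650, p(80)=15796476, p(81)=18004327, p(82)=20506255, p(83)=23338469, p(84)=26543660, p(85)=30167357, p(86)=34262962, p(87)=38887673, p(88)=44108109, p(89)=49995925, p(90)=56634173, p(91)=64112359, p(92)=72533807, p(93)=82010177, p(94)=92669720, p(95)=104651419, p(96)=118114304, p(97)=133230930, p(98)=150198136, p(99)=169229875, p(100)=190569292, p(101)=214481126, p(102)=241265379, p(103)=271248950, p(104)=304801365, p(105)=342325709, p(106)=384276336, p(107)=431149389, p(108)=483502844, p(109)=541946240, p(110)=607163746, p(111)=679903203, p(112)=761002156, p(113)=851376628, p(114)=952050665, p(115)=1064144451, p(116)=1188908248, p(117)=1327710076, p(118)=1482074143, p(119)=1653668665, p(120)=1844349560, p(121)=2056148051, p(122)=2291320912, p(123)=2552338241, p(124)=2841940500, p(125)=3163127352, p(126)=3519222692, p(127)=3913864295, p(128)=4351078600, p(129)=4835271870, p(130)=5371315400, p(131)=5964539504, p(132)=6620830889, p(133)=7346629512, p(134)=8149040695, p(135)=9035836076, p(136)=10015581680, p(137)=11097645016, p(138)=12292341831, p(139)=13610949895, p(140)=15065878135, p(141)=16670689208, p(142)=18440293320, p(143)=20390982757, p(144)=22540654445, p(145)=24908858009, p(146)=27517052599, p(147)=30388671978, p(148)=33549419497, p(149)=37027355200, p(150)=40853235313, p(151)=45060624582, p(152)=49686288421, p(153)=54770336324, p(154)=60356673280, p(155)=66493182097, p(156)=73232243759, p(157)=80630964769, p(158)=88751778802, p(159)=97662728555, p(160)=107438159466, p(161)=118159068427, p(162)=129913904637, p(163)=142798995930, p(164)=156919475295, p(165)=172389800255, p(166)=189334822579, p(167)=207890420102, p(168)=228204732751, p(169)=250438925115, p(170)=274768617130, p(171)=301384802048, p(172)=330495499613, p(173)=362326859895, p(174)=397125074750, p(175)=435157697830, p(176)=476715857290, p(177)=522115831195, p(178)=571701605655, p(179)=625846753120, p(180)=684957390936, p(181)=749474411781, p(182)=819876908323.
Final step: p(183) = p(182) + p(181) - p(178) - p(176) + p(171) + p(168) - p(161) - p(157) + p(148) + p(143) - p(132) - p(126) + p(113) + p(106) - p(91) - p(83) + p(66) + p(57) - p(38) - p(28) + p(7)
= 819876908323 + 749474411781 - 571701605655 - 476715857290 + 301384802048 + 228204732751 - 118159068427 - 80630964769 + 33549419497 + 20390982757 - 6620830889 - 3519222692 + 851376628 + 384276336 - 64112359 - 23338469 + 2323520 + 614154 - 26015 - 3718 + 15
= 896684817527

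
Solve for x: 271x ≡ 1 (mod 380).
251

gcd(271, 380) = 1, so the inverse exists.
Extended Euclidean algorithm on (380, 271):
380 = 1 × 271 + 109  ⟹  109 = (1)·380 + (-1)·271
271 = 2 × 109 + 53  ⟹  53 = (-2)·380 + (3)·271
109 = 2 × 53 + 3  ⟹  3 = (5)·380 + (-7)·271
53 = 17 × 3 + 2  ⟹  2 = (-87)·380 + (122)·271
3 = 1 × 2 + 1  ⟹  1 = (92)·380 + (-129)·271
So (-129)·271 ≡ 1 (mod 380), i.e. 271^(-1) ≡ -129 ≡ 251 (mod 380).
Check: 271 × 251 = 68021 ≡ 1 (mod 380)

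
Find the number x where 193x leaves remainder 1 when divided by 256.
65

gcd(193, 256) = 1, so the inverse exists.
Extended Euclidean algorithm on (256, 193):
256 = 1 × 193 + 63  ⟹  63 = (1)·256 + (-1)·193
193 = 3 × 63 + 4  ⟹  4 = (-3)·256 + (4)·193
63 = 15 × 4 + 3  ⟹  3 = (46)·256 + (-61)·193
4 = 1 × 3 + 1  ⟹  1 = (-49)·256 + (65)·193
So (65)·193 ≡ 1 (mod 256), i.e. 193^(-1) ≡ 65 (mod 256).
Check: 193 × 65 = 12545 ≡ 1 (mod 256)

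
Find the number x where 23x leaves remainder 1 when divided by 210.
137

gcd(23, 210) = 1, so the inverse exists.
Extended Euclidean algorithm on (210, 23):
210 = 9 × 23 + 3  ⟹  3 = (1)·210 + (-9)·23
23 = 7 × 3 + 2  ⟹  2 = (-7)·210 + (64)·23
3 = 1 × 2 + 1  ⟹  1 = (8)·210 + (-73)·23
So (-73)·23 ≡ 1 (mod 210), i.e. 23^(-1) ≡ -73 ≡ 137 (mod 210).
Check: 23 × 137 = 3151 ≡ 1 (mod 210)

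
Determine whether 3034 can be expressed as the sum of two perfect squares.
3² + 55² (a=3, b=55)

Factorization: 3034 = 2 × 37 × 41
By Fermat: n is sum of two squares iff every prime p ≡ 3 (mod 4) appears to even power.
All primes ≡ 3 (mod 4) appear to even power.
Search a = 0, 1, 2, … for 3034 - a² a perfect square: first hit at a = 3: 3034 - 9 = 3025 = 55².
3034 = 3² + 55² = 9 + 3025 ✓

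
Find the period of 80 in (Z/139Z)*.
23

139 is prime, so ord(80) divides φ(139) = 138.
Divisors of 138: 1, 2, 3, 6, 23, 46, 69, 138.
Repeated squaring: 80^1 ≡ 80, 80^2 ≡ 6, 80^4 ≡ 36, 80^8 ≡ 45, 80^16 ≡ 79, 80^32 ≡ 125, 80^64 ≡ 57, 80^128 ≡ 52 (mod 139).
Test 80^d mod 139 for each divisor d in increasing order:
80^1 ≡ 80
80^2 ≡ 6
80^3 = 80^2·80^1 ≡ 63
80^6 = 80^4·80^2 ≡ 77
80^23 = 80^16·80^4·80^2·80^1 ≡ 1  ← first divisor giving 1
The order is 23.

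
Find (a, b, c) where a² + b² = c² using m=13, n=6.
(133, 156, 205)

Euclid's formula: a = m² - n², b = 2mn, c = m² + n²
m = 13, n = 6
a = 13² - 6² = 169 - 36 = 133
b = 2 × 13 × 6 = 156
c = 13² + 6² = 169 + 36 = 205
Verification: 133² + 156² = 17689 + 24336 = 42025 = 205² ✓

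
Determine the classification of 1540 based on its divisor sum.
abundant

Proper divisors of 1540: sum = 1 + 2 + 4 + 5 + 7 + 10 + 11 + 14 + ... + 220 + 308 + 385 + 770 (23 divisors) = 2492
Since 2492 > 1540, 1540 is abundant.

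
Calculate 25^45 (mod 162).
109

Repeated squaring. Binary of 45 = 101101.
25^1 ≡ 25 (mod 162); 25^2 ≡ 139 (mod 162); 25^4 ≡ 43 (mod 162); 25^8 ≡ 67 (mod 162); 25^16 ≡ 115 (mod 162); 25^32 ≡ 103 (mod 162)
25^45 = 25^1 × 25^4 × 25^8 × 25^32 ≡ 109 (mod 162)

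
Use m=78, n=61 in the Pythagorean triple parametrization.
(2363, 9516, 9805)

Euclid's formula: a = m² - n², b = 2mn, c = m² + n²
m = 78, n = 61
a = 78² - 61² = 6084 - 3721 = 2363
b = 2 × 78 × 61 = 9516
c = 78² + 61² = 6084 + 3721 = 9805
Verification: 2363² + 9516² = 5583769 + 90554256 = 96138025 = 9805² ✓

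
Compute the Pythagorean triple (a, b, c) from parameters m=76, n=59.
(2295, 8968, 9257)

Euclid's formula: a = m² - n², b = 2mn, c = m² + n²
m = 76, n = 59
a = 76² - 59² = 5776 - 3481 = 2295
b = 2 × 76 × 59 = 8968
c = 76² + 59² = 5776 + 3481 = 9257
Verification: 2295² + 8968² = 5267025 + 80425024 = 85692049 = 9257² ✓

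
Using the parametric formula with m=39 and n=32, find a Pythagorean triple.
(497, 2496, 2545)

Euclid's formula: a = m² - n², b = 2mn, c = m² + n²
m = 39, n = 32
a = 39² - 32² = 1521 - 1024 = 497
b = 2 × 39 × 32 = 2496
c = 39² + 32² = 1521 + 1024 = 2545
Verification: 497² + 2496² = 247009 + 6230016 = 6477025 = 2545² ✓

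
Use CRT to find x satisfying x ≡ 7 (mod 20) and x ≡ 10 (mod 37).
47

Using Chinese Remainder Theorem:
M = 20 × 37 = 740
M1 = 37, M2 = 20
y1 = 37^(-1) mod 20 = 13
y2 = 20^(-1) mod 37 = 13
x = (7×37×13 + 10×20×13) mod 740 = 47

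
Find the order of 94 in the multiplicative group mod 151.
25

151 is prime, so ord(94) divides φ(151) = 150.
Divisors of 150: 1, 2, 3, 5, 6, 10, 15, 25, 30, 50, 75, 150.
Repeated squaring: 94^1 ≡ 94, 94^2 ≡ 78, 94^4 ≡ 44, 94^8 ≡ 124, 94^16 ≡ 125, 94^32 ≡ 72, 94^64 ≡ 50, 94^128 ≡ 84 (mod 151).
Test 94^d mod 151 for each divisor d in increasing order:
94^1 ≡ 94
94^2 ≡ 78
94^3 = 94^2·94^1 ≡ 84
94^5 = 94^4·94^1 ≡ 59
94^6 = 94^4·94^2 ≡ 110
94^10 = 94^8·94^2 ≡ 8
94^15 = 94^8·94^4·94^2·94^1 ≡ 19
94^25 = 94^16·94^8·94^1 ≡ 1  ← first divisor giving 1
The order is 25.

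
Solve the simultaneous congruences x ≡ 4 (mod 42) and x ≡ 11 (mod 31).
1096

Using Chinese Remainder Theorem:
M = 42 × 31 = 1302
M1 = 31, M2 = 42
y1 = 31^(-1) mod 42 = 19
y2 = 42^(-1) mod 31 = 17
x = (4×31×19 + 11×42×17) mod 1302 = 1096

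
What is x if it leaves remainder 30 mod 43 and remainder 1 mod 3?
73

Using Chinese Remainder Theorem:
M = 43 × 3 = 129
M1 = 3, M2 = 43
y1 = 3^(-1) mod 43 = 29
y2 = 43^(-1) mod 3 = 1
x = (30×3×29 + 1×43×1) mod 129 = 73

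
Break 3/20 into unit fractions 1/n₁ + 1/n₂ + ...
1/7 + 1/140

Greedy algorithm:
3/20: ceiling(20/3) = 7, use 1/7
1/140: ceiling(140/1) = 140, use 1/140
Result: 3/20 = 1/7 + 1/140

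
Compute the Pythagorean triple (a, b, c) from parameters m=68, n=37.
(3255, 5032, 5993)

Euclid's formula: a = m² - n², b = 2mn, c = m² + n²
m = 68, n = 37
a = 68² - 37² = 4624 - 1369 = 3255
b = 2 × 68 × 37 = 5032
c = 68² + 37² = 4624 + 1369 = 5993
Verification: 3255² + 5032² = 10595025 + 25321024 = 35916049 = 5993² ✓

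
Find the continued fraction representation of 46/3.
[15; 3]

Euclidean algorithm steps:
46 = 15 × 3 + 1
3 = 3 × 1 + 0
Continued fraction: [15; 3]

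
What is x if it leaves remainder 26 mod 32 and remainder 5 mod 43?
1338

Using Chinese Remainder Theorem:
M = 32 × 43 = 1376
M1 = 43, M2 = 32
y1 = 43^(-1) mod 32 = 3
y2 = 32^(-1) mod 43 = 39
x = (26×43×3 + 5×32×39) mod 1376 = 1338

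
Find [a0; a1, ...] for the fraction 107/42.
[2; 1, 1, 4, 1, 3]

Euclidean algorithm steps:
107 = 2 × 42 + 23
42 = 1 × 23 + 19
23 = 1 × 19 + 4
19 = 4 × 4 + 3
4 = 1 × 3 + 1
3 = 3 × 1 + 0
Continued fraction: [2; 1, 1, 4, 1, 3]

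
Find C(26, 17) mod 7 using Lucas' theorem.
2

Using Lucas' theorem:
Write n=26 and k=17 in base 7:
n in base 7: [3, 5]
k in base 7: [2, 3]
C(26,17) mod 7 = ∏ C(n_i, k_i) mod 7
Digit binomials (mod 7): C(3,2) = 3; C(5,3) = 10 ≡ 3
Product: 3 × 3 = 9 ≡ 2 (mod 7)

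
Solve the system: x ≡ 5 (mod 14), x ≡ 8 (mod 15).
173

Using Chinese Remainder Theorem:
M = 14 × 15 = 210
M1 = 15, M2 = 14
y1 = 15^(-1) mod 14 = 1
y2 = 14^(-1) mod 15 = 14
x = (5×15×1 + 8×14×14) mod 210 = 173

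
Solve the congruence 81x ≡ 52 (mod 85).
x ≡ 72 (mod 85)

gcd(81, 85) = 1, which divides 52, so solutions exist.
Find 81^(-1) mod 85 by the extended Euclidean algorithm:
85 = 1 × 81 + 4  ⟹  4 = (1)·85 + (-1)·81
81 = 20 × 4 + 1  ⟹  1 = (-20)·85 + (21)·81
So (21)·81 ≡ 1 (mod 85), i.e. 81^(-1) ≡ 21 (mod 85).
x ≡ 21 × 52 = 1092 ≡ 72 (mod 85).
Check: 81 × 72 = 5832 ≡ 52 (mod 85).
Unique solution: x ≡ 72 (mod 85)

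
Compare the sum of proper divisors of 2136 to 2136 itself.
abundant

Proper divisors of 2136: sum = 1 + 2 + 3 + 4 + 6 + 8 + 12 + 24 + 89 + 178 + 267 + 356 + 534 + 712 + 1068 = 3264
Since 3264 > 2136, 2136 is abundant.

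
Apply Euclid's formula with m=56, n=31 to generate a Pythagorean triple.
(2175, 3472, 4097)

Euclid's formula: a = m² - n², b = 2mn, c = m² + n²
m = 56, n = 31
a = 56² - 31² = 3136 - 961 = 2175
b = 2 × 56 × 31 = 3472
c = 56² + 31² = 3136 + 961 = 4097
Verification: 2175² + 3472² = 4730625 + 12054784 = 16785409 = 4097² ✓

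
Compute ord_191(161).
38

191 is prime, so ord(161) divides φ(191) = 190.
Divisors of 190: 1, 2, 5, 10, 19, 38, 95, 190.
Repeated squaring: 161^1 ≡ 161, 161^2 ≡ 136, 161^4 ≡ 160, 161^8 ≡ 6, 161^16 ≡ 36, 161^32 ≡ 150, 161^64 ≡ 153, 161^128 ≡ 107 (mod 191).
Test 161^d mod 191 for each divisor d in increasing order:
161^1 ≡ 161
161^2 ≡ 136
161^5 = 161^4·161^1 ≡ 166
161^10 = 161^8·161^2 ≡ 52
161^19 = 161^16·161^2·161^1 ≡ 190
161^38 = 161^32·161^4·161^2 ≡ 1  ← first divisor giving 1
The order is 38.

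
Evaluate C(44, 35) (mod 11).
0

Using Lucas' theorem:
Write n=44 and k=35 in base 11:
n in base 11: [4, 0]
k in base 11: [3, 2]
C(44,35) mod 11 = ∏ C(n_i, k_i) mod 11
Digit binomials (mod 11): C(4,3) = 4; C(0,2) = 0 (k_i > n_i)
Product: 4 × 0 = 0 ≡ 0 (mod 11)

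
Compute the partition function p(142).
18440293320

p(n) counts ways to write n as a sum of positive integers (order ignored).
Euler's pentagonal recurrence: p(k) = p(k-1) + p(k-2) - p(k-5) - p(k-7) + p(k-12) + p(k-15) - ... (offsets j(3j∓1)/2, signs ++--, p(0)=1, p(<0)=0).
DP table for k = 0..141: p(0)=1, p(1)=1, p(2)=2, p(3)=3, p(4)=5, p(5)=7, p(6)=11, p(7)=15, p(8)=22, p(9)=30, p(10)=42, p(11)=56, p(12)=77, p(13)=101, p(14)=135, p(15)=176, p(16)=231, p(17)=297, p(18)=385, p(19)=490, p(20)=627, p(21)=792, p(22)=1002, p(23)=1255, p(24)=1575, p(25)=1958, p(26)=2436, p(27)=3010, p(28)=3718, p(29)=4565, p(30)=5604, p(31)=6842, p(32)=8349, p(33)=10143, p(34)=12310, p(35)=14883, p(36)=17977, p(37)=21637, p(38)=26015, p(39)=31185, p(40)=37338, p(41)=44583, p(42)=53174, p(43)=63261, p(44)=75175, p(45)=89134, p(46)=105558, p(47)=124754, p(48)=147273, p(49)=173525, p(50)=204226, p(51)=239943, p(52)=281589, p(53)=329931, p(54)=386155, p(55)=451276, p(56)=526823, p(57)=614154, p(58)=715220, p(59)=831820, p(60)=966467, p(61)=1121505, p(62)=1300156, p(63)=1505499, p(64)=1741630, p(65)=2012558, p(66)=2323520, p(67)=2679689, p(68)=3087735, p(69)=3554345, p(70)=4087968, p(71)=4697205, p(72)=5392783, p(73)=6185689, p(74)=7089500, p(75)=8118264, p(76)=9289091, p(77)=10619863, p(78)=12132164, p(79)=13848650, p(80)=15796476, p(81)=18004327, p(82)=20506255, p(83)=23338469, p(84)=26543660, p(85)=30167357, p(86)=34262962, p(87)=38887673, p(88)=44108109, p(89)=49995925, p(90)=56634173, p(91)=64112359, p(92)=72533807, p(93)=82010177, p(94)=92669720, p(95)=104651419, p(96)=118114304, p(97)=133230930, p(98)=150198136, p(99)=169229875, p(100)=190569292, p(101)=214481126, p(102)=241265379, p(103)=271248950, p(104)=304801365, p(105)=342325709, p(106)=384276336, p(107)=431149389, p(108)=483502844, p(109)=541946240, p(110)=607163746, p(111)=679903203, p(112)=761002156, p(113)=851376628, p(114)=952050665, p(115)=1064144451, p(116)=1188908248, p(117)=1327710076, p(118)=1482074143, p(119)=1653668665, p(120)=1844349560, p(121)=2056148051, p(122)=2291320912, p(123)=2552338241, p(124)=2841940500, p(125)=3163127352, p(126)=3519222692, p(127)=3913864295, p(128)=4351078600, p(129)=4835271870, p(130)=5371315400, p(131)=5964539504, p(132)=6620830889, p(133)=7346629512, p(134)=8149040695, p(135)=9035836076, p(136)=10015581680, p(137)=11097645016, p(138)=12292341831, p(139)=13610949895, p(140)=15065878135, p(141)=16670689208.
Final step: p(142) = p(141) + p(140) - p(137) - p(135) + p(130) + p(127) - p(120) - p(116) + p(107) + p(102) - p(91) - p(85) + p(72) + p(65) - p(50) - p(42) + p(25) + p(16)
= 16670689208 + 15065878135 - 11097645016 - 9035836076 + 5371315400 + 3913864295 - 1844349560 - 1188908248 + 431149389 + 241265379 - 64112359 - 30167357 + 5392783 + 2012558 - 204226 - 53174 + 1958 + 231
= 18440293320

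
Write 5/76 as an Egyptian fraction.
1/16 + 1/304

Greedy algorithm:
5/76: ceiling(76/5) = 16, use 1/16
1/304: ceiling(304/1) = 304, use 1/304
Result: 5/76 = 1/16 + 1/304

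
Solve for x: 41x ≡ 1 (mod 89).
76

gcd(41, 89) = 1, so the inverse exists.
Extended Euclidean algorithm on (89, 41):
89 = 2 × 41 + 7  ⟹  7 = (1)·89 + (-2)·41
41 = 5 × 7 + 6  ⟹  6 = (-5)·89 + (11)·41
7 = 1 × 6 + 1  ⟹  1 = (6)·89 + (-13)·41
So (-13)·41 ≡ 1 (mod 89), i.e. 41^(-1) ≡ -13 ≡ 76 (mod 89).
Check: 41 × 76 = 3116 ≡ 1 (mod 89)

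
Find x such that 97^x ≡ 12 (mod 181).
166

Baby-step giant-step with step n = ⌈√181⌉ = 14.
Baby steps 97^j mod 181 (j:value) for j=0..13: 0:1, 1:97, 2:178, 3:71, 4:9, 5:149, 6:154, 7:96, 8:81, 9:74, 10:119, 11:140, 12:5, 13:123.
Giant-step multiplier: 97^(-14) ≡ 97^(180-14) = 97^166 ≡ 12 (mod 181).
Giant steps γ_i = 12·12^i mod 181: γ_0=12, γ_1=144, γ_2=99, γ_3=102, γ_4=138, γ_5=27, γ_6=143, γ_7=87, γ_8=139, γ_9=39, γ_10=106, γ_11=5 (in table at j=12).
x = i·n + j = 11·14 + 12 = 166.
Check: 97^166 ≡ 12 (mod 181).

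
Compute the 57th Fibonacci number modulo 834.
784

Matrix identity: Q^n = [[F_(n+1), F_n], [F_n, F_(n-1)]] with Q = [[1,1],[1,0]].
n = 57 = 111001₂. Square-and-multiply, entries mod 834:
Q^1 = [[1,1],[1,0]]
Q^3 = (Q^1)²·Q = [[3,2],[2,1]]
Q^7 = (Q^3)²·Q = [[21,13],[13,8]]
Q^14 = (Q^7)² = [[610,377],[377,233]]
Q^28 = (Q^14)² = [[485,57],[57,428]]
Q^57 = (Q^28)²·Q = [[283,784],[784,333]]
F_57 mod 834 = Q^57[0][1] = 784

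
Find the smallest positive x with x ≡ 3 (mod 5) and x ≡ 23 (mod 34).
23

Using Chinese Remainder Theorem:
M = 5 × 34 = 170
M1 = 34, M2 = 5
y1 = 34^(-1) mod 5 = 4
y2 = 5^(-1) mod 34 = 7
x = (3×34×4 + 23×5×7) mod 170 = 23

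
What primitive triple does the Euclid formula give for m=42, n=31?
(803, 2604, 2725)

Euclid's formula: a = m² - n², b = 2mn, c = m² + n²
m = 42, n = 31
a = 42² - 31² = 1764 - 961 = 803
b = 2 × 42 × 31 = 2604
c = 42² + 31² = 1764 + 961 = 2725
Verification: 803² + 2604² = 644809 + 6780816 = 7425625 = 2725² ✓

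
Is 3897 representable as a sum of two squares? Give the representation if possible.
36² + 51² (a=36, b=51)

Factorization: 3897 = 3^2 × 433
By Fermat: n is sum of two squares iff every prime p ≡ 3 (mod 4) appears to even power.
All primes ≡ 3 (mod 4) appear to even power.
Search a = 0, 1, 2, … for 3897 - a² a perfect square: first hit at a = 36: 3897 - 1296 = 2601 = 51².
3897 = 36² + 51² = 1296 + 2601 ✓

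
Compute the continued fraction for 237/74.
[3; 4, 1, 14]

Euclidean algorithm steps:
237 = 3 × 74 + 15
74 = 4 × 15 + 14
15 = 1 × 14 + 1
14 = 14 × 1 + 0
Continued fraction: [3; 4, 1, 14]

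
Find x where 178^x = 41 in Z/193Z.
91

Baby-step giant-step with step n = ⌈√193⌉ = 14.
Baby steps 178^j mod 193 (j:value) for j=0..13: 0:1, 1:178, 2:32, 3:99, 4:59, 5:80, 6:151, 7:51, 8:7, 9:88, 10:31, 11:114, 12:27, 13:174.
Giant-step multiplier: 178^(-14) ≡ 178^(192-14) = 178^178 ≡ 107 (mod 193).
Giant steps γ_i = 41·107^i mod 193: γ_0=41, γ_1=141, γ_2=33, γ_3=57, γ_4=116, γ_5=60, γ_6=51 (in table at j=7).
x = i·n + j = 6·14 + 7 = 91.
Check: 178^91 ≡ 41 (mod 193).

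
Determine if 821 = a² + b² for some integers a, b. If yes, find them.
14² + 25² (a=14, b=25)

Factorization: 821 = 821
By Fermat: n is sum of two squares iff every prime p ≡ 3 (mod 4) appears to even power.
All primes ≡ 3 (mod 4) appear to even power.
Search a = 0, 1, 2, … for 821 - a² a perfect square: first hit at a = 14: 821 - 196 = 625 = 25².
821 = 14² + 25² = 196 + 625 ✓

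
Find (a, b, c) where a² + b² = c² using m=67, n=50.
(1989, 6700, 6989)

Euclid's formula: a = m² - n², b = 2mn, c = m² + n²
m = 67, n = 50
a = 67² - 50² = 4489 - 2500 = 1989
b = 2 × 67 × 50 = 6700
c = 67² + 50² = 4489 + 2500 = 6989
Verification: 1989² + 6700² = 3956121 + 44890000 = 48846121 = 6989² ✓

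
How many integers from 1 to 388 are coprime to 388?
192

388 = 2^2 × 97
φ(n) = n × ∏(1 - 1/p) for each prime p dividing n
φ(388) = 388 × (1 - 1/2) × (1 - 1/97) = 192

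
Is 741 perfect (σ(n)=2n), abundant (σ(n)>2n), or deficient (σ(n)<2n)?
deficient

Proper divisors of 741: sum = 1 + 3 + 13 + 19 + 39 + 57 + 247 = 379
Since 379 < 741, 741 is deficient.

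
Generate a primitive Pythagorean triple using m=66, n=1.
(4355, 132, 4357)

Euclid's formula: a = m² - n², b = 2mn, c = m² + n²
m = 66, n = 1
a = 66² - 1² = 4356 - 1 = 4355
b = 2 × 66 × 1 = 132
c = 66² + 1² = 4356 + 1 = 4357
Verification: 4355² + 132² = 18966025 + 17424 = 18983449 = 4357² ✓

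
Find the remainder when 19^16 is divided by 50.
31

Repeated squaring. Binary of 16 = 10000.
19^1 ≡ 19 (mod 50); 19^2 ≡ 11 (mod 50); 19^4 ≡ 21 (mod 50); 19^8 ≡ 41 (mod 50); 19^16 ≡ 31 (mod 50)
19^16 = 19^16 ≡ 31 (mod 50)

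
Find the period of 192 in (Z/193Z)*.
2

193 is prime, so ord(192) divides φ(193) = 192.
Divisors of 192: 1, 2, 3, 4, 6, 8, 12, 16, 24, 32, 48, 64, 96, 192.
Repeated squaring: 192^1 ≡ 192, 192^2 ≡ 1, 192^4 ≡ 1, 192^8 ≡ 1, 192^16 ≡ 1, 192^32 ≡ 1, 192^64 ≡ 1, 192^128 ≡ 1 (mod 193).
Test 192^d mod 193 for each divisor d in increasing order:
192^1 ≡ 192
192^2 ≡ 1  ← first divisor giving 1
The order is 2.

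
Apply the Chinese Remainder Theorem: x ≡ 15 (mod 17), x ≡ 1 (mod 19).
134

Using Chinese Remainder Theorem:
M = 17 × 19 = 323
M1 = 19, M2 = 17
y1 = 19^(-1) mod 17 = 9
y2 = 17^(-1) mod 19 = 9
x = (15×19×9 + 1×17×9) mod 323 = 134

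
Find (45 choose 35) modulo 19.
0

Using Lucas' theorem:
Write n=45 and k=35 in base 19:
n in base 19: [2, 7]
k in base 19: [1, 16]
C(45,35) mod 19 = ∏ C(n_i, k_i) mod 19
Digit binomials (mod 19): C(2,1) = 2; C(7,16) = 0 (k_i > n_i)
Product: 2 × 0 = 0 ≡ 0 (mod 19)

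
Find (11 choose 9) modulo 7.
6

Using Lucas' theorem:
Write n=11 and k=9 in base 7:
n in base 7: [1, 4]
k in base 7: [1, 2]
C(11,9) mod 7 = ∏ C(n_i, k_i) mod 7
Digit binomials (mod 7): C(1,1) = 1; C(4,2) = 6
Product: 1 × 6 = 6 ≡ 6 (mod 7)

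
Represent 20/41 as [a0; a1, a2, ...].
[0; 2, 20]

Euclidean algorithm steps:
20 = 0 × 41 + 20
41 = 2 × 20 + 1
20 = 20 × 1 + 0
Continued fraction: [0; 2, 20]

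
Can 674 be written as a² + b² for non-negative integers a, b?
7² + 25² (a=7, b=25)

Factorization: 674 = 2 × 337
By Fermat: n is sum of two squares iff every prime p ≡ 3 (mod 4) appears to even power.
All primes ≡ 3 (mod 4) appear to even power.
Search a = 0, 1, 2, … for 674 - a² a perfect square: first hit at a = 7: 674 - 49 = 625 = 25².
674 = 7² + 25² = 49 + 625 ✓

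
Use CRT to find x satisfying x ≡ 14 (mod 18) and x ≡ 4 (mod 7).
32

Using Chinese Remainder Theorem:
M = 18 × 7 = 126
M1 = 7, M2 = 18
y1 = 7^(-1) mod 18 = 13
y2 = 18^(-1) mod 7 = 2
x = (14×7×13 + 4×18×2) mod 126 = 32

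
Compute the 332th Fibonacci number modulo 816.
429

Matrix identity: Q^n = [[F_(n+1), F_n], [F_n, F_(n-1)]] with Q = [[1,1],[1,0]].
n = 332 = 101001100₂. Square-and-multiply, entries mod 816:
Q^1 = [[1,1],[1,0]]
Q^2 = (Q^1)² = [[2,1],[1,1]]
Q^5 = (Q^2)²·Q = [[8,5],[5,3]]
Q^10 = (Q^5)² = [[89,55],[55,34]]
Q^20 = (Q^10)² = [[338,237],[237,101]]
Q^41 = (Q^20)²·Q = [[280,685],[685,411]]
Q^83 = (Q^41)²·Q = [[144,89],[89,55]]
Q^166 = (Q^83)² = [[97,575],[575,338]]
Q^332 = (Q^166)² = [[578,429],[429,149]]
F_332 mod 816 = Q^332[0][1] = 429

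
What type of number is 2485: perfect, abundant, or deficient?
deficient

Proper divisors of 2485: sum = 1 + 5 + 7 + 35 + 71 + 355 + 497 = 971
Since 971 < 2485, 2485 is deficient.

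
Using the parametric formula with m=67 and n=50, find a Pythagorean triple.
(1989, 6700, 6989)

Euclid's formula: a = m² - n², b = 2mn, c = m² + n²
m = 67, n = 50
a = 67² - 50² = 4489 - 2500 = 1989
b = 2 × 67 × 50 = 6700
c = 67² + 50² = 4489 + 2500 = 6989
Verification: 1989² + 6700² = 3956121 + 44890000 = 48846121 = 6989² ✓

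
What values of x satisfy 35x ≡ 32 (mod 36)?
x ≡ 4 (mod 36)

gcd(35, 36) = 1, which divides 32, so solutions exist.
Find 35^(-1) mod 36 by the extended Euclidean algorithm:
36 = 1 × 35 + 1  ⟹  1 = (1)·36 + (-1)·35
So (-1)·35 ≡ 1 (mod 36), i.e. 35^(-1) ≡ -1 ≡ 35 (mod 36).
x ≡ 35 × 32 = 1120 ≡ 4 (mod 36).
Check: 35 × 4 = 140 ≡ 32 (mod 36).
Unique solution: x ≡ 4 (mod 36)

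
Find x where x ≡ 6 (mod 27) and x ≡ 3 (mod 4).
87

Using Chinese Remainder Theorem:
M = 27 × 4 = 108
M1 = 4, M2 = 27
y1 = 4^(-1) mod 27 = 7
y2 = 27^(-1) mod 4 = 3
x = (6×4×7 + 3×27×3) mod 108 = 87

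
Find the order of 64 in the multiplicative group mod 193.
16

193 is prime, so ord(64) divides φ(193) = 192.
Divisors of 192: 1, 2, 3, 4, 6, 8, 12, 16, 24, 32, 48, 64, 96, 192.
Repeated squaring: 64^1 ≡ 64, 64^2 ≡ 43, 64^4 ≡ 112, 64^8 ≡ 192, 64^16 ≡ 1, 64^32 ≡ 1, 64^64 ≡ 1, 64^128 ≡ 1 (mod 193).
Test 64^d mod 193 for each divisor d in increasing order:
64^1 ≡ 64
64^2 ≡ 43
64^3 = 64^2·64^1 ≡ 50
64^4 ≡ 112
64^6 = 64^4·64^2 ≡ 184
64^8 ≡ 192
64^12 = 64^8·64^4 ≡ 81
64^16 ≡ 1  ← first divisor giving 1
The order is 16.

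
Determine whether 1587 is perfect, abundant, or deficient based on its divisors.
deficient

Proper divisors of 1587: sum = 1 + 3 + 23 + 69 + 529 = 625
Since 625 < 1587, 1587 is deficient.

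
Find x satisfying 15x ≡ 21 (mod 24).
x ≡ 3 (mod 8)

gcd(15, 24) = 3, which divides 21, so solutions exist.
Divide through by 3: 5x ≡ 7 (mod 8).
Find 5^(-1) mod 8 by the extended Euclidean algorithm:
8 = 1 × 5 + 3  ⟹  3 = (1)·8 + (-1)·5
5 = 1 × 3 + 2  ⟹  2 = (-1)·8 + (2)·5
3 = 1 × 2 + 1  ⟹  1 = (2)·8 + (-3)·5
So (-3)·5 ≡ 1 (mod 8), i.e. 5^(-1) ≡ -3 ≡ 5 (mod 8).
x ≡ 5 × 7 = 35 ≡ 3 (mod 8).
Check: 15 × 3 = 45 ≡ 21 (mod 24).
x ≡ 3 (mod 8), giving 3 solutions mod 24.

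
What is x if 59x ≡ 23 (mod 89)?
x ≡ 20 (mod 89)

gcd(59, 89) = 1, which divides 23, so solutions exist.
Find 59^(-1) mod 89 by the extended Euclidean algorithm:
89 = 1 × 59 + 30  ⟹  30 = (1)·89 + (-1)·59
59 = 1 × 30 + 29  ⟹  29 = (-1)·89 + (2)·59
30 = 1 × 29 + 1  ⟹  1 = (2)·89 + (-3)·59
So (-3)·59 ≡ 1 (mod 89), i.e. 59^(-1) ≡ -3 ≡ 86 (mod 89).
x ≡ 86 × 23 = 1978 ≡ 20 (mod 89).
Check: 59 × 20 = 1180 ≡ 23 (mod 89).
Unique solution: x ≡ 20 (mod 89)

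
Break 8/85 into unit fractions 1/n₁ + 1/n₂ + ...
1/11 + 1/312 + 1/291720

Greedy algorithm:
8/85: ceiling(85/8) = 11, use 1/11
3/935: ceiling(935/3) = 312, use 1/312
1/291720: ceiling(291720/1) = 291720, use 1/291720
Result: 8/85 = 1/11 + 1/312 + 1/291720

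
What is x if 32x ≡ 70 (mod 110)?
x ≡ 40 (mod 55)

gcd(32, 110) = 2, which divides 70, so solutions exist.
Divide through by 2: 16x ≡ 35 (mod 55).
Find 16^(-1) mod 55 by the extended Euclidean algorithm:
55 = 3 × 16 + 7  ⟹  7 = (1)·55 + (-3)·16
16 = 2 × 7 + 2  ⟹  2 = (-2)·55 + (7)·16
7 = 3 × 2 + 1  ⟹  1 = (7)·55 + (-24)·16
So (-24)·16 ≡ 1 (mod 55), i.e. 16^(-1) ≡ -24 ≡ 31 (mod 55).
x ≡ 31 × 35 = 1085 ≡ 40 (mod 55).
Check: 32 × 40 = 1280 ≡ 70 (mod 110).
x ≡ 40 (mod 55), giving 2 solutions mod 110.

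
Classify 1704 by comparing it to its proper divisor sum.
abundant

Proper divisors of 1704: sum = 1 + 2 + 3 + 4 + 6 + 8 + 12 + 24 + 71 + 142 + 213 + 284 + 426 + 568 + 852 = 2616
Since 2616 > 1704, 1704 is abundant.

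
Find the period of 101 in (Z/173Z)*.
172

173 is prime, so ord(101) divides φ(173) = 172.
Divisors of 172: 1, 2, 4, 43, 86, 172.
Repeated squaring: 101^1 ≡ 101, 101^2 ≡ 167, 101^4 ≡ 36, 101^8 ≡ 85, 101^16 ≡ 132, 101^32 ≡ 124, 101^64 ≡ 152, 101^128 ≡ 95 (mod 173).
Test 101^d mod 173 for each divisor d in increasing order:
101^1 ≡ 101
101^2 ≡ 167
101^4 ≡ 36
101^43 = 101^32·101^8·101^2·101^1 ≡ 93
101^86 = 101^64·101^16·101^4·101^2 ≡ 172
101^172 = 101^128·101^32·101^8·101^4 ≡ 1  ← first divisor giving 1
The order is 172.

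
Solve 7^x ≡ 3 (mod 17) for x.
3

Baby-step giant-step with step n = ⌈√17⌉ = 5.
Baby steps 7^j mod 17 (j:value) for j=0..4: 0:1, 1:7, 2:15, 3:3, 4:4.
h = 3 is already in the table at j=3, so x = 3.
Check: 7^3 ≡ 3 (mod 17).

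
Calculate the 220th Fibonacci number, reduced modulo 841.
84

Matrix identity: Q^n = [[F_(n+1), F_n], [F_n, F_(n-1)]] with Q = [[1,1],[1,0]].
n = 220 = 11011100₂. Square-and-multiply, entries mod 841:
Q^1 = [[1,1],[1,0]]
Q^3 = (Q^1)²·Q = [[3,2],[2,1]]
Q^6 = (Q^3)² = [[13,8],[8,5]]
Q^13 = (Q^6)²·Q = [[377,233],[233,144]]
Q^27 = (Q^13)²·Q = [[754,465],[465,289]]
Q^55 = (Q^27)²·Q = [[667,88],[88,579]]
Q^110 = (Q^55)² = [[175,318],[318,698]]
Q^220 = (Q^110)² = [[553,84],[84,469]]
F_220 mod 841 = Q^220[0][1] = 84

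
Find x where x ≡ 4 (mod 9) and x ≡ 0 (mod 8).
40

Using Chinese Remainder Theorem:
M = 9 × 8 = 72
M1 = 8, M2 = 9
y1 = 8^(-1) mod 9 = 8
y2 = 9^(-1) mod 8 = 1
x = (4×8×8 + 0×9×1) mod 72 = 40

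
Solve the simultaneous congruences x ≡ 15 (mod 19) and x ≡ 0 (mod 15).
15

Using Chinese Remainder Theorem:
M = 19 × 15 = 285
M1 = 15, M2 = 19
y1 = 15^(-1) mod 19 = 14
y2 = 19^(-1) mod 15 = 4
x = (15×15×14 + 0×19×4) mod 285 = 15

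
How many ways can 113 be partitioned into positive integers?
851376628

p(n) counts ways to write n as a sum of positive integers (order ignored).
Euler's pentagonal recurrence: p(k) = p(k-1) + p(k-2) - p(k-5) - p(k-7) + p(k-12) + p(k-15) - ... (offsets j(3j∓1)/2, signs ++--, p(0)=1, p(<0)=0).
DP table for k = 0..112: p(0)=1, p(1)=1, p(2)=2, p(3)=3, p(4)=5, p(5)=7, p(6)=11, p(7)=15, p(8)=22, p(9)=30, p(10)=42, p(11)=56, p(12)=77, p(13)=101, p(14)=135, p(15)=176, p(16)=231, p(17)=297, p(18)=385, p(19)=490, p(20)=627, p(21)=792, p(22)=1002, p(23)=1255, p(24)=1575, p(25)=1958, p(26)=2436, p(27)=3010, p(28)=3718, p(29)=4565, p(30)=5604, p(31)=6842, p(32)=8349, p(33)=10143, p(34)=12310, p(35)=14883, p(36)=17977, p(37)=21637, p(38)=26015, p(39)=31185, p(40)=37338, p(41)=44583, p(42)=53174, p(43)=63261, p(44)=75175, p(45)=89134, p(46)=105558, p(47)=124754, p(48)=147273, p(49)=173525, p(50)=204226, p(51)=239943, p(52)=281589, p(53)=329931, p(54)=386155, p(55)=451276, p(56)=526823, p(57)=614154, p(58)=715220, p(59)=831820, p(60)=966467, p(61)=1121505, p(62)=1300156, p(63)=1505499, p(64)=1741630, p(65)=2012558, p(66)=2323520, p(67)=2679689, p(68)=3087735, p(69)=3554345, p(70)=4087968, p(71)=4697205, p(72)=5392783, p(73)=6185689, p(74)=7089500, p(75)=8118264, p(76)=9289091, p(77)=10619863, p(78)=12132164, p(79)=13848650, p(80)=15796476, p(81)=18004327, p(82)=20506255, p(83)=23338469, p(84)=26543660, p(85)=30167357, p(86)=34262962, p(87)=38887673, p(88)=44108109, p(89)=49995925, p(90)=56634173, p(91)=64112359, p(92)=72533807, p(93)=82010177, p(94)=92669720, p(95)=104651419, p(96)=118114304, p(97)=133230930, p(98)=150198136, p(99)=169229875, p(100)=190569292, p(101)=214481126, p(102)=241265379, p(103)=271248950, p(104)=304801365, p(105)=342325709, p(106)=384276336, p(107)=431149389, p(108)=483502844, p(109)=541946240, p(110)=607163746, p(111)=679903203, p(112)=761002156.
Final step: p(113) = p(112) + p(111) - p(108) - p(106) + p(101) + p(98) - p(91) - p(87) + p(78) + p(73) - p(62) - p(56) + p(43) + p(36) - p(21) - p(13)
= 761002156 + 679903203 - 483502844 - 384276336 + 214481126 + 150198136 - 64112359 - 38887673 + 12132164 + 6185689 - 1300156 - 526823 + 63261 + 17977 - 792 - 101
= 851376628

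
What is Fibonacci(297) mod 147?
118

Matrix identity: Q^n = [[F_(n+1), F_n], [F_n, F_(n-1)]] with Q = [[1,1],[1,0]].
n = 297 = 100101001₂. Square-and-multiply, entries mod 147:
Q^1 = [[1,1],[1,0]]
Q^2 = (Q^1)² = [[2,1],[1,1]]
Q^4 = (Q^2)² = [[5,3],[3,2]]
Q^9 = (Q^4)²·Q = [[55,34],[34,21]]
Q^18 = (Q^9)² = [[65,85],[85,127]]
Q^37 = (Q^18)²·Q = [[134,131],[131,3]]
Q^74 = (Q^37)² = [[131,13],[13,118]]
Q^148 = (Q^74)² = [[131,3],[3,128]]
Q^297 = (Q^148)²·Q = [[13,118],[118,42]]
F_297 mod 147 = Q^297[0][1] = 118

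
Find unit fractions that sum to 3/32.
1/11 + 1/352

Greedy algorithm:
3/32: ceiling(32/3) = 11, use 1/11
1/352: ceiling(352/1) = 352, use 1/352
Result: 3/32 = 1/11 + 1/352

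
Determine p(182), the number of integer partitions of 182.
819876908323

p(n) counts ways to write n as a sum of positive integers (order ignored).
Euler's pentagonal recurrence: p(k) = p(k-1) + p(k-2) - p(k-5) - p(k-7) + p(k-12) + p(k-15) - ... (offsets j(3j∓1)/2, signs ++--, p(0)=1, p(<0)=0).
DP table for k = 0..181: p(0)=1, p(1)=1, p(2)=2, p(3)=3, p(4)=5, p(5)=7, p(6)=11, p(7)=15, p(8)=22, p(9)=30, p(10)=42, p(11)=56, p(12)=77, p(13)=101, p(14)=135, p(15)=176, p(16)=231, p(17)=297, p(18)=385, p(19)=490, p(20)=627, p(21)=792, p(22)=1002, p(23)=1255, p(24)=1575, p(25)=1958, p(26)=2436, p(27)=3010, p(28)=3718, p(29)=4565, p(30)=5604, p(31)=6842, p(32)=8349, p(33)=10143, p(34)=12310, p(35)=14883, p(36)=17977, p(37)=21637, p(38)=26015, p(39)=31185, p(40)=37338, p(41)=44583, p(42)=53174, p(43)=63261, p(44)=75175, p(45)=89134, p(46)=105558, p(47)=124754, p(48)=147273, p(49)=173525, p(50)=204226, p(51)=239943, p(52)=281589, p(53)=329931, p(54)=386155, p(55)=451276, p(56)=526823, p(57)=614154, p(58)=715220, p(59)=831820, p(60)=966467, p(61)=1121505, p(62)=1300156, p(63)=1505499, p(64)=1741630, p(65)=2012558, p(66)=2323520, p(67)=2679689, p(68)=3087735, p(69)=3554345, p(70)=4087968, p(71)=4697205, p(72)=5392783, p(73)=6185689, p(74)=7089500, p(75)=8118264, p(76)=9289091, p(77)=10619863, p(78)=12132164, p(79)=13848650, p(80)=15796476, p(81)=18004327, p(82)=20506255, p(83)=23338469, p(84)=26543660, p(85)=30167357, p(86)=34262962, p(87)=38887673, p(88)=44108109, p(89)=49995925, p(90)=56634173, p(91)=64112359, p(92)=72533807, p(93)=82010177, p(94)=92669720, p(95)=104651419, p(96)=118114304, p(97)=133230930, p(98)=150198136, p(99)=169229875, p(100)=190569292, p(101)=214481126, p(102)=241265379, p(103)=271248950, p(104)=304801365, p(105)=342325709, p(106)=384276336, p(107)=431149389, p(108)=483502844, p(109)=541946240, p(110)=607163746, p(111)=679903203, p(112)=761002156, p(113)=851376628, p(114)=952050665, p(115)=1064144451, p(116)=1188908248, p(117)=1327710076, p(118)=1482074143, p(119)=1653668665, p(120)=1844349560, p(121)=2056148051, p(122)=2291320912, p(123)=2552338241, p(124)=2841940500, p(125)=3163127352, p(126)=3519222692, p(127)=3913864295, p(128)=4351078600, p(129)=4835271870, p(130)=5371315400, p(131)=5964539504, p(132)=6620830889, p(133)=7346629512, p(134)=8149040695, p(135)=9035836076, p(136)=10015581680, p(137)=11097645016, p(138)=12292341831, p(139)=13610949895, p(140)=15065878135, p(141)=16670689208, p(142)=18440293320, p(143)=20390982757, p(144)=22540654445, p(145)=24908858009, p(146)=27517052599, p(147)=30388671978, p(148)=33549419497, p(149)=37027355200, p(150)=40853235313, p(151)=45060624582, p(152)=49686288421, p(153)=54770336324, p(154)=60356673280, p(155)=66493182097, p(156)=73232243759, p(157)=80630964769, p(158)=88751778802, p(159)=97662728555, p(160)=107438159466, p(161)=118159068427, p(162)=129913904637, p(163)=142798995930, p(164)=156919475295, p(165)=172389800255, p(166)=189334822579, p(167)=207890420102, p(168)=228204732751, p(169)=250438925115, p(170)=274768617130, p(171)=301384802048, p(172)=330495499613, p(173)=362326859895, p(174)=397125074750, p(175)=435157697830, p(176)=476715857290, p(177)=522115831195, p(178)=571701605655, p(179)=625846753120, p(180)=684957390936, p(181)=749474411781.
Final step: p(182) = p(181) + p(180) - p(177) - p(175) + p(170) + p(167) - p(160) - p(156) + p(147) + p(142) - p(131) - p(125) + p(112) + p(105) - p(90) - p(82) + p(65) + p(56) - p(37) - p(27) + p(6)
= 749474411781 + 684957390936 - 522115831195 - 435157697830 + 274768617130 + 207890420102 - 107438159466 - 73232243759 + 30388671978 + 18440293320 - 5964539504 - 3163127352 + 761002156 + 342325709 - 56634173 - 20506255 + 2012558 + 526823 - 21637 - 3010 + 11
= 819876908323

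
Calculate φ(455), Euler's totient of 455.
288

455 = 5 × 7 × 13
φ(n) = n × ∏(1 - 1/p) for each prime p dividing n
φ(455) = 455 × (1 - 1/5) × (1 - 1/7) × (1 - 1/13) = 288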